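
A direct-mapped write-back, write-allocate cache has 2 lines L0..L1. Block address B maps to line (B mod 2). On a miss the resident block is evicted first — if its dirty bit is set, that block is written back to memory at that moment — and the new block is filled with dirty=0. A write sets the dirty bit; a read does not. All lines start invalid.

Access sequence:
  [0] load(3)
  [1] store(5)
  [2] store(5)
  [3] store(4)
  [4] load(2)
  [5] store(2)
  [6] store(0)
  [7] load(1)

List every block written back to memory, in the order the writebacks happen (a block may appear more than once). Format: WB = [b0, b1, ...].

WB = [4, 2, 5]

  0 | R B3 → L1 miss [-]
  1 | W B5 → L1 miss [D]
  2 | W B5 → L1 hit [D]
  3 | W B4 → L0 miss [D]
  4 | R B2 → L0 miss wb→B4 [-]
  5 | W B2 → L0 hit [D]
  6 | W B0 → L0 miss wb→B2 [D]
  7 | R B1 → L1 miss wb→B5 [-]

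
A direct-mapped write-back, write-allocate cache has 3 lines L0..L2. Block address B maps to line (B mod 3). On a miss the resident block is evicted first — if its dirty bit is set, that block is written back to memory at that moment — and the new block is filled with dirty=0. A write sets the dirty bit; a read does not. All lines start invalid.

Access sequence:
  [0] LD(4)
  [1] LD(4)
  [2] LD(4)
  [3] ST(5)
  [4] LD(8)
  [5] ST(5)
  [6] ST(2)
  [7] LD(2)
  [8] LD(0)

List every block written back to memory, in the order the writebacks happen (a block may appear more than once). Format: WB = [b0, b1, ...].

0: R B4 → L1 miss [-]
1: R B4 → L1 hit [-]
2: R B4 → L1 hit [-]
3: W B5 → L2 miss [D]
4: R B8 → L2 miss wb→B5 [-]
5: W B5 → L2 miss [D]
6: W B2 → L2 miss wb→B5 [D]
7: R B2 → L2 hit [D]
8: R B0 → L0 miss [-]

WB = [5, 5]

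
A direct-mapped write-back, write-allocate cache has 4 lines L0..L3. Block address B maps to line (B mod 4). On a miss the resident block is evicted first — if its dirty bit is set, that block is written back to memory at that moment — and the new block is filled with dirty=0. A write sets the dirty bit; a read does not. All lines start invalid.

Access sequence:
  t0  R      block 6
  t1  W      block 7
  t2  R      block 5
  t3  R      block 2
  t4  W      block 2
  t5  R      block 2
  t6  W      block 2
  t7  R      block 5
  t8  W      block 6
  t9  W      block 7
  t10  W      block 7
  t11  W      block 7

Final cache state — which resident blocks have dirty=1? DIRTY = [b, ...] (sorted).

  0 | R B6 → L2 miss [-]
  1 | W B7 → L3 miss [D]
  2 | R B5 → L1 miss [-]
  3 | R B2 → L2 miss [-]
  4 | W B2 → L2 hit [D]
  5 | R B2 → L2 hit [D]
  6 | W B2 → L2 hit [D]
  7 | R B5 → L1 hit [-]
  8 | W B6 → L2 miss wb→B2 [D]
  9 | W B7 → L3 hit [D]
  10 | W B7 → L3 hit [D]
  11 | W B7 → L3 hit [D]

DIRTY = [6, 7]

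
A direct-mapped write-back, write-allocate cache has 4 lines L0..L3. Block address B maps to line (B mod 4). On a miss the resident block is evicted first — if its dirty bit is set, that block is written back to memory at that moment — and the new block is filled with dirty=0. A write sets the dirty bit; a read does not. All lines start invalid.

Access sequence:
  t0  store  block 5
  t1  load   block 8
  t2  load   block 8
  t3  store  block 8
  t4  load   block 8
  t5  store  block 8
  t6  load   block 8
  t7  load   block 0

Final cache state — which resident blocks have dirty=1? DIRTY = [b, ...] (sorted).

0: W B5 → L1 miss [D]
1: R B8 → L0 miss [-]
2: R B8 → L0 hit [-]
3: W B8 → L0 hit [D]
4: R B8 → L0 hit [D]
5: W B8 → L0 hit [D]
6: R B8 → L0 hit [D]
7: R B0 → L0 miss wb→B8 [-]

DIRTY = [5]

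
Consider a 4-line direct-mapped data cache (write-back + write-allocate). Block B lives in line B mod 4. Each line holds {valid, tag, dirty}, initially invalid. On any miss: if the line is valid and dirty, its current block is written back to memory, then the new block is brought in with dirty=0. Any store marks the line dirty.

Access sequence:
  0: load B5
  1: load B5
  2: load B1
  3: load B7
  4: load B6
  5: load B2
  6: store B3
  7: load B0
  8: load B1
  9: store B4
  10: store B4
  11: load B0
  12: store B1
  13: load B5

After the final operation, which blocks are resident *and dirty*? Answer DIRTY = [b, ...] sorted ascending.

0: R B5 → L1 miss [-]
1: R B5 → L1 hit [-]
2: R B1 → L1 miss [-]
3: R B7 → L3 miss [-]
4: R B6 → L2 miss [-]
5: R B2 → L2 miss [-]
6: W B3 → L3 miss [D]
7: R B0 → L0 miss [-]
8: R B1 → L1 hit [-]
9: W B4 → L0 miss [D]
10: W B4 → L0 hit [D]
11: R B0 → L0 miss wb→B4 [-]
12: W B1 → L1 hit [D]
13: R B5 → L1 miss wb→B1 [-]

DIRTY = [3]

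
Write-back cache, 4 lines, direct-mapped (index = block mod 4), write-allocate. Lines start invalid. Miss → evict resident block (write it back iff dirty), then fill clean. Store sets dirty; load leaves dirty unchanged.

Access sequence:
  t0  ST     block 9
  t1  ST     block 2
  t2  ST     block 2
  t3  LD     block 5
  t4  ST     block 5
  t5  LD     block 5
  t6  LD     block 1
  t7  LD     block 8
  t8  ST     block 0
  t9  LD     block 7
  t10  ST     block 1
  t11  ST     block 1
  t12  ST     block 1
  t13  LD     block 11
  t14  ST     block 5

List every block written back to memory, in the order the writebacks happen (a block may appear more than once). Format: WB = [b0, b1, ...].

0: W B9 -> L1 miss  d=D]
1: W B2 -> L2 miss  d=D]
2: W B2 -> L2 hit  d=D]
3: R B5 -> L1 miss wb->B9  d=-]
4: W B5 -> L1 hit  d=D]
5: R B5 -> L1 hit  d=D]
6: R B1 -> L1 miss wb->B5  d=-]
7: R B8 -> L0 miss  d=-]
8: W B0 -> L0 miss  d=D]
9: R B7 -> L3 miss  d=-]
10: W B1 -> L1 hit  d=D]
11: W B1 -> L1 hit  d=D]
12: W B1 -> L1 hit  d=D]
13: R B11 -> L3 miss  d=-]
14: W B5 -> L1 miss wb->B1  d=D]

WB = [9, 5, 1]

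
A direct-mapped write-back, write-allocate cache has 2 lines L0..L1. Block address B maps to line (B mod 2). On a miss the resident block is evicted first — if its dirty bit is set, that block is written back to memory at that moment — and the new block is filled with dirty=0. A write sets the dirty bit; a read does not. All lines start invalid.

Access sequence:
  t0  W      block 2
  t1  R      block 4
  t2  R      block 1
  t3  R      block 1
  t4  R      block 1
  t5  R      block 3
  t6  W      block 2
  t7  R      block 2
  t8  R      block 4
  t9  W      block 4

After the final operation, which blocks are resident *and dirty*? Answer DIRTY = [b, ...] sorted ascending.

DIRTY = [4]

0: W B2 -> L0 miss  d=D]
1: R B4 -> L0 miss wb->B2  d=-]
2: R B1 -> L1 miss  d=-]
3: R B1 -> L1 hit  d=-]
4: R B1 -> L1 hit  d=-]
5: R B3 -> L1 miss  d=-]
6: W B2 -> L0 miss  d=D]
7: R B2 -> L0 hit  d=D]
8: R B4 -> L0 miss wb->B2  d=-]
9: W B4 -> L0 hit  d=D]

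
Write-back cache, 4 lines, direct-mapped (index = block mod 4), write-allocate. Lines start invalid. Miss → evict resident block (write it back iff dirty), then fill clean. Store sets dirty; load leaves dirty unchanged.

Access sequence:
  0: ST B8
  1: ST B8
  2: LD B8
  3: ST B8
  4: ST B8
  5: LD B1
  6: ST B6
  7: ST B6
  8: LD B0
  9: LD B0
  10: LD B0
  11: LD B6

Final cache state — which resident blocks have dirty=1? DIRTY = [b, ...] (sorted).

0: W B8 -> L0 miss  d=D]
1: W B8 -> L0 hit  d=D]
2: R B8 -> L0 hit  d=D]
3: W B8 -> L0 hit  d=D]
4: W B8 -> L0 hit  d=D]
5: R B1 -> L1 miss  d=-]
6: W B6 -> L2 miss  d=D]
7: W B6 -> L2 hit  d=D]
8: R B0 -> L0 miss wb->B8  d=-]
9: R B0 -> L0 hit  d=-]
10: R B0 -> L0 hit  d=-]
11: R B6 -> L2 hit  d=D]

DIRTY = [6]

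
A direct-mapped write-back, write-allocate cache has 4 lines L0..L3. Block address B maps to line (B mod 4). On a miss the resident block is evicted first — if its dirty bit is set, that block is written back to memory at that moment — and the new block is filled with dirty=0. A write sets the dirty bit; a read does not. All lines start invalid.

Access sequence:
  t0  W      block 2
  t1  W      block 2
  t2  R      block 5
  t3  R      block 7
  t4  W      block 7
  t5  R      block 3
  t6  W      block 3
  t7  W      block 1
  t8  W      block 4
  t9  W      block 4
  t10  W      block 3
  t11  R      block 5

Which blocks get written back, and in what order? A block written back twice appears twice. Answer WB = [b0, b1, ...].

WB = [7, 1]

0: W B2 -> L2 miss  d=D]
1: W B2 -> L2 hit  d=D]
2: R B5 -> L1 miss  d=-]
3: R B7 -> L3 miss  d=-]
4: W B7 -> L3 hit  d=D]
5: R B3 -> L3 miss wb->B7  d=-]
6: W B3 -> L3 hit  d=D]
7: W B1 -> L1 miss  d=D]
8: W B4 -> L0 miss  d=D]
9: W B4 -> L0 hit  d=D]
10: W B3 -> L3 hit  d=D]
11: R B5 -> L1 miss wb->B1  d=-]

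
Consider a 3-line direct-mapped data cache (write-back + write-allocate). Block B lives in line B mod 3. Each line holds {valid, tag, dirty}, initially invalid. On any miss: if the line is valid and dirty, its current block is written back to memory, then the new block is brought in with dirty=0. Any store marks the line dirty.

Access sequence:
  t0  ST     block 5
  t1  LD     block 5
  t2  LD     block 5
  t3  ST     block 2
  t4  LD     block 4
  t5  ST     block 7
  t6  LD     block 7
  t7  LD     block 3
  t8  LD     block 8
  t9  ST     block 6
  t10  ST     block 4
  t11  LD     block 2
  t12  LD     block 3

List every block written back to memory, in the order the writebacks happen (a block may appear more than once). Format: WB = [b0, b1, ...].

  0 | W B5 → L2 miss [D]
  1 | R B5 → L2 hit [D]
  2 | R B5 → L2 hit [D]
  3 | W B2 → L2 miss wb→B5 [D]
  4 | R B4 → L1 miss [-]
  5 | W B7 → L1 miss [D]
  6 | R B7 → L1 hit [D]
  7 | R B3 → L0 miss [-]
  8 | R B8 → L2 miss wb→B2 [-]
  9 | W B6 → L0 miss [D]
  10 | W B4 → L1 miss wb→B7 [D]
  11 | R B2 → L2 miss [-]
  12 | R B3 → L0 miss wb→B6 [-]

WB = [5, 2, 7, 6]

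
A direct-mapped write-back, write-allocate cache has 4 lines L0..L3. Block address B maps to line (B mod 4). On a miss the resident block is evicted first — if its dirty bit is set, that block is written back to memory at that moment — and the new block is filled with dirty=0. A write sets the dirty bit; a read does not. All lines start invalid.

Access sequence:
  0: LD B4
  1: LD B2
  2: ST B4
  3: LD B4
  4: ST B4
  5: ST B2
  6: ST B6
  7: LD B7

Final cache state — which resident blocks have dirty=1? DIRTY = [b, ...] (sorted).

DIRTY = [4, 6]

0: R B4 -> L0 miss  d=-]
1: R B2 -> L2 miss  d=-]
2: W B4 -> L0 hit  d=D]
3: R B4 -> L0 hit  d=D]
4: W B4 -> L0 hit  d=D]
5: W B2 -> L2 hit  d=D]
6: W B6 -> L2 miss wb->B2  d=D]
7: R B7 -> L3 miss  d=-]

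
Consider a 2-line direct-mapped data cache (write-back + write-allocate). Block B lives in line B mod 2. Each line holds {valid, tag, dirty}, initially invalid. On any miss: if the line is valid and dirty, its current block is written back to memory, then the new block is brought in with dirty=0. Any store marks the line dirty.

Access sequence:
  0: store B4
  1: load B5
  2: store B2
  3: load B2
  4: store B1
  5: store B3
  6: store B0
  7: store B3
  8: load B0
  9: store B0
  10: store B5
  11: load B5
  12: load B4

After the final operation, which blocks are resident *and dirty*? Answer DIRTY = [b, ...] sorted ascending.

0: W B4 -> L0 miss  d=D]
1: R B5 -> L1 miss  d=-]
2: W B2 -> L0 miss wb->B4  d=D]
3: R B2 -> L0 hit  d=D]
4: W B1 -> L1 miss  d=D]
5: W B3 -> L1 miss wb->B1  d=D]
6: W B0 -> L0 miss wb->B2  d=D]
7: W B3 -> L1 hit  d=D]
8: R B0 -> L0 hit  d=D]
9: W B0 -> L0 hit  d=D]
10: W B5 -> L1 miss wb->B3  d=D]
11: R B5 -> L1 hit  d=D]
12: R B4 -> L0 miss wb->B0  d=-]

DIRTY = [5]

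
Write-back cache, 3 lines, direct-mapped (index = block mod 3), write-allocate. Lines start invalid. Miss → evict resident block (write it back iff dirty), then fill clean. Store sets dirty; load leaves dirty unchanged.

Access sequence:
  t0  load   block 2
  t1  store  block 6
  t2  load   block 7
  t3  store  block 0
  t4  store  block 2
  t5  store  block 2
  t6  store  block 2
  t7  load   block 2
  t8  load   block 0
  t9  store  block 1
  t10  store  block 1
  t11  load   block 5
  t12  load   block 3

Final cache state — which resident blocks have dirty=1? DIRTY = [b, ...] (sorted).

0: R B2 → L2 miss [-]
1: W B6 → L0 miss [D]
2: R B7 → L1 miss [-]
3: W B0 → L0 miss wb→B6 [D]
4: W B2 → L2 hit [D]
5: W B2 → L2 hit [D]
6: W B2 → L2 hit [D]
7: R B2 → L2 hit [D]
8: R B0 → L0 hit [D]
9: W B1 → L1 miss [D]
10: W B1 → L1 hit [D]
11: R B5 → L2 miss wb→B2 [-]
12: R B3 → L0 miss wb→B0 [-]

DIRTY = [1]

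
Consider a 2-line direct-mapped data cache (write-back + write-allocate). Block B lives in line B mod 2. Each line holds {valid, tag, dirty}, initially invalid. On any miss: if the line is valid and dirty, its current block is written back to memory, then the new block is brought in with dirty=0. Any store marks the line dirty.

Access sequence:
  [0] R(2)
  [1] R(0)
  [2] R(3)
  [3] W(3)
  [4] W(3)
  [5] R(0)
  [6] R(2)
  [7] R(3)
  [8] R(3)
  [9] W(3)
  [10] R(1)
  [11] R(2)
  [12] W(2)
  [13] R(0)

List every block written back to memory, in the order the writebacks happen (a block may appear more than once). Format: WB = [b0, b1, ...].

WB = [3, 2]

0: R B2 → L0 miss [-]
1: R B0 → L0 miss [-]
2: R B3 → L1 miss [-]
3: W B3 → L1 hit [D]
4: W B3 → L1 hit [D]
5: R B0 → L0 hit [-]
6: R B2 → L0 miss [-]
7: R B3 → L1 hit [D]
8: R B3 → L1 hit [D]
9: W B3 → L1 hit [D]
10: R B1 → L1 miss wb→B3 [-]
11: R B2 → L0 hit [-]
12: W B2 → L0 hit [D]
13: R B0 → L0 miss wb→B2 [-]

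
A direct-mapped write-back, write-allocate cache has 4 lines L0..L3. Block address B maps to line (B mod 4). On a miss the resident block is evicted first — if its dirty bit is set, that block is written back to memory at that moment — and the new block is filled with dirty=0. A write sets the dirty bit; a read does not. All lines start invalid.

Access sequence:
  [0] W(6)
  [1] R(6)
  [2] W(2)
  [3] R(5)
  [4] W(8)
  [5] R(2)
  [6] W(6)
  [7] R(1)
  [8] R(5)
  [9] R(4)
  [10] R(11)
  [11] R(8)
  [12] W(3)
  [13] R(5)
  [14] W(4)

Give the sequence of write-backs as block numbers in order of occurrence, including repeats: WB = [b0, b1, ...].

0: W B6 → L2 miss [D]
1: R B6 → L2 hit [D]
2: W B2 → L2 miss wb→B6 [D]
3: R B5 → L1 miss [-]
4: W B8 → L0 miss [D]
5: R B2 → L2 hit [D]
6: W B6 → L2 miss wb→B2 [D]
7: R B1 → L1 miss [-]
8: R B5 → L1 miss [-]
9: R B4 → L0 miss wb→B8 [-]
10: R B11 → L3 miss [-]
11: R B8 → L0 miss [-]
12: W B3 → L3 miss [D]
13: R B5 → L1 hit [-]
14: W B4 → L0 miss [D]

WB = [6, 2, 8]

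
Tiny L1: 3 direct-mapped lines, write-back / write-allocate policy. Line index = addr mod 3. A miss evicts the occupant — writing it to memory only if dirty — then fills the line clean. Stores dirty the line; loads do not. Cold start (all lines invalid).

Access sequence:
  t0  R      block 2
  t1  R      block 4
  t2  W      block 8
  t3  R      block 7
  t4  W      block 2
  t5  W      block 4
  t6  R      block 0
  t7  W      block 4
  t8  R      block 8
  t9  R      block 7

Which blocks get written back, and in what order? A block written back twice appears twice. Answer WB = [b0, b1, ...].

WB = [8, 2, 4]

0: R B2 -> L2 miss  d=-]
1: R B4 -> L1 miss  d=-]
2: W B8 -> L2 miss  d=D]
3: R B7 -> L1 miss  d=-]
4: W B2 -> L2 miss wb->B8  d=D]
5: W B4 -> L1 miss  d=D]
6: R B0 -> L0 miss  d=-]
7: W B4 -> L1 hit  d=D]
8: R B8 -> L2 miss wb->B2  d=-]
9: R B7 -> L1 miss wb->B4  d=-]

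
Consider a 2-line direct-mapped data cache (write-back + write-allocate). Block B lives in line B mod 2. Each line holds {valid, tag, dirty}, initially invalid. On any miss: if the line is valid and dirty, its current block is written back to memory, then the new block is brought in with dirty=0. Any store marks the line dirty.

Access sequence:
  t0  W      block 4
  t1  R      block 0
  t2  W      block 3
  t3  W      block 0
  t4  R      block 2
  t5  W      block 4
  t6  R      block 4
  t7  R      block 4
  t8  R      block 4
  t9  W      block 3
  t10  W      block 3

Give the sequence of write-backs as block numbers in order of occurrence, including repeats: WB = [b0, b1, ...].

WB = [4, 0]

  0 | W B4 → L0 miss [D]
  1 | R B0 → L0 miss wb→B4 [-]
  2 | W B3 → L1 miss [D]
  3 | W B0 → L0 hit [D]
  4 | R B2 → L0 miss wb→B0 [-]
  5 | W B4 → L0 miss [D]
  6 | R B4 → L0 hit [D]
  7 | R B4 → L0 hit [D]
  8 | R B4 → L0 hit [D]
  9 | W B3 → L1 hit [D]
  10 | W B3 → L1 hit [D]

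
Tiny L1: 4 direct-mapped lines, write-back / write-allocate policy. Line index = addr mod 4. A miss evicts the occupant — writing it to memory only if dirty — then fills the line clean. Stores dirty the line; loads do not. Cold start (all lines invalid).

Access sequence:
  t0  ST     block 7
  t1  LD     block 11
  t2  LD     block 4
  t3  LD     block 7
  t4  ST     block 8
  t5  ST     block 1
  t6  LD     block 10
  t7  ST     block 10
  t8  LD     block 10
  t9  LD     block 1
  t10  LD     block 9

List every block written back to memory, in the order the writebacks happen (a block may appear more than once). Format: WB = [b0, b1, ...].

WB = [7, 1]

0: W B7 → L3 miss [D]
1: R B11 → L3 miss wb→B7 [-]
2: R B4 → L0 miss [-]
3: R B7 → L3 miss [-]
4: W B8 → L0 miss [D]
5: W B1 → L1 miss [D]
6: R B10 → L2 miss [-]
7: W B10 → L2 hit [D]
8: R B10 → L2 hit [D]
9: R B1 → L1 hit [D]
10: R B9 → L1 miss wb→B1 [-]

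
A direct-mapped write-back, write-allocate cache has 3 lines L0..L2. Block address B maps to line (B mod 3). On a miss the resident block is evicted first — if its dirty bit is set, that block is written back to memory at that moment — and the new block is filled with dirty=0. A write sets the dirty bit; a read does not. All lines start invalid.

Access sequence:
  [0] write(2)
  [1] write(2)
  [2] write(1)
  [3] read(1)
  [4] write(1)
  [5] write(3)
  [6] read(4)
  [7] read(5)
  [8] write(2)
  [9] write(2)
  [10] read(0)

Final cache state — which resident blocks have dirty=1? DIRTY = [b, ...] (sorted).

DIRTY = [2]

0: W B2 → L2 miss [D]
1: W B2 → L2 hit [D]
2: W B1 → L1 miss [D]
3: R B1 → L1 hit [D]
4: W B1 → L1 hit [D]
5: W B3 → L0 miss [D]
6: R B4 → L1 miss wb→B1 [-]
7: R B5 → L2 miss wb→B2 [-]
8: W B2 → L2 miss [D]
9: W B2 → L2 hit [D]
10: R B0 → L0 miss wb→B3 [-]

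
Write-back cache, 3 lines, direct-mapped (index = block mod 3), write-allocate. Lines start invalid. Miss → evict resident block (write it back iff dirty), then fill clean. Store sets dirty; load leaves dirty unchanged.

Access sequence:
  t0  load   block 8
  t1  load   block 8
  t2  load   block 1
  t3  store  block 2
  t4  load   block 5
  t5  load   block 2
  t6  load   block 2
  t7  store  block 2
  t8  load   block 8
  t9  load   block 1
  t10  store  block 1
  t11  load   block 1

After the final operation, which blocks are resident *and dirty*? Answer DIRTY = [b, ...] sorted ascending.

0: R B8 -> L2 miss  d=-]
1: R B8 -> L2 hit  d=-]
2: R B1 -> L1 miss  d=-]
3: W B2 -> L2 miss  d=D]
4: R B5 -> L2 miss wb->B2  d=-]
5: R B2 -> L2 miss  d=-]
6: R B2 -> L2 hit  d=-]
7: W B2 -> L2 hit  d=D]
8: R B8 -> L2 miss wb->B2  d=-]
9: R B1 -> L1 hit  d=-]
10: W B1 -> L1 hit  d=D]
11: R B1 -> L1 hit  d=D]

DIRTY = [1]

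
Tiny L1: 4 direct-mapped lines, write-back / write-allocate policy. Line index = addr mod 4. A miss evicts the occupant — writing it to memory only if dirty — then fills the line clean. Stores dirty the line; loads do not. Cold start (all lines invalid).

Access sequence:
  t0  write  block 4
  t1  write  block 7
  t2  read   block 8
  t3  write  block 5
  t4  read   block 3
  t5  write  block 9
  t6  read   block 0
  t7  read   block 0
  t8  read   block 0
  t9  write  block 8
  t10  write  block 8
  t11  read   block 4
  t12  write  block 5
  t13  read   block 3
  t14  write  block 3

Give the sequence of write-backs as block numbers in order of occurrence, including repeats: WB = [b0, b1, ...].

WB = [4, 7, 5, 8, 9]

0: W B4 → L0 miss [D]
1: W B7 → L3 miss [D]
2: R B8 → L0 miss wb→B4 [-]
3: W B5 → L1 miss [D]
4: R B3 → L3 miss wb→B7 [-]
5: W B9 → L1 miss wb→B5 [D]
6: R B0 → L0 miss [-]
7: R B0 → L0 hit [-]
8: R B0 → L0 hit [-]
9: W B8 → L0 miss [D]
10: W B8 → L0 hit [D]
11: R B4 → L0 miss wb→B8 [-]
12: W B5 → L1 miss wb→B9 [D]
13: R B3 → L3 hit [-]
14: W B3 → L3 hit [D]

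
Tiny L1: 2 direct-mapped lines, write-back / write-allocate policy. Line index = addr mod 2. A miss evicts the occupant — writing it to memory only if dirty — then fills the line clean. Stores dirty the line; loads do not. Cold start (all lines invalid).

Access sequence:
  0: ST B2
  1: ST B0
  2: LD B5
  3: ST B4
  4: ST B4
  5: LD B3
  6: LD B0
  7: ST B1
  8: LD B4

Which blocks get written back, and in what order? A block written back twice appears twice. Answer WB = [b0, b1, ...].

0: W B2 -> L0 miss  d=D]
1: W B0 -> L0 miss wb->B2  d=D]
2: R B5 -> L1 miss  d=-]
3: W B4 -> L0 miss wb->B0  d=D]
4: W B4 -> L0 hit  d=D]
5: R B3 -> L1 miss  d=-]
6: R B0 -> L0 miss wb->B4  d=-]
7: W B1 -> L1 miss  d=D]
8: R B4 -> L0 miss  d=-]

WB = [2, 0, 4]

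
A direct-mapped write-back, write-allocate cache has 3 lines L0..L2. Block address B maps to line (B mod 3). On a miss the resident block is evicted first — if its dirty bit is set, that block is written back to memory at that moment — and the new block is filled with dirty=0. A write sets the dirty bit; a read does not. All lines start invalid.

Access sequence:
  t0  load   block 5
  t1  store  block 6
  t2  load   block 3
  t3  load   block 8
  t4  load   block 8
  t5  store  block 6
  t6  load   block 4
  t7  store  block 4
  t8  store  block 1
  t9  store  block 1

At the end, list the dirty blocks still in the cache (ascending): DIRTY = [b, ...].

  0 | R B5 → L2 miss [-]
  1 | W B6 → L0 miss [D]
  2 | R B3 → L0 miss wb→B6 [-]
  3 | R B8 → L2 miss [-]
  4 | R B8 → L2 hit [-]
  5 | W B6 → L0 miss [D]
  6 | R B4 → L1 miss [-]
  7 | W B4 → L1 hit [D]
  8 | W B1 → L1 miss wb→B4 [D]
  9 | W B1 → L1 hit [D]

DIRTY = [1, 6]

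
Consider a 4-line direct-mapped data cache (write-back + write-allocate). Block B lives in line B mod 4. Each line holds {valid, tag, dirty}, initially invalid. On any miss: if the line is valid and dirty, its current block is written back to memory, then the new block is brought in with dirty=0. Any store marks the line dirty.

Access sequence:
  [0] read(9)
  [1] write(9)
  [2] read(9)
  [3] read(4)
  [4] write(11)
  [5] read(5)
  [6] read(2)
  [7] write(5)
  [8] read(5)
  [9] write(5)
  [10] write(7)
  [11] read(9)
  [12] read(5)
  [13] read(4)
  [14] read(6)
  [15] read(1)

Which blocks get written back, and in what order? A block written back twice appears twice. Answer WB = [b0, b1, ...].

  0 | R B9 → L1 miss [-]
  1 | W B9 → L1 hit [D]
  2 | R B9 → L1 hit [D]
  3 | R B4 → L0 miss [-]
  4 | W B11 → L3 miss [D]
  5 | R B5 → L1 miss wb→B9 [-]
  6 | R B2 → L2 miss [-]
  7 | W B5 → L1 hit [D]
  8 | R B5 → L1 hit [D]
  9 | W B5 → L1 hit [D]
  10 | W B7 → L3 miss wb→B11 [D]
  11 | R B9 → L1 miss wb→B5 [-]
  12 | R B5 → L1 miss [-]
  13 | R B4 → L0 hit [-]
  14 | R B6 → L2 miss [-]
  15 | R B1 → L1 miss [-]

WB = [9, 11, 5]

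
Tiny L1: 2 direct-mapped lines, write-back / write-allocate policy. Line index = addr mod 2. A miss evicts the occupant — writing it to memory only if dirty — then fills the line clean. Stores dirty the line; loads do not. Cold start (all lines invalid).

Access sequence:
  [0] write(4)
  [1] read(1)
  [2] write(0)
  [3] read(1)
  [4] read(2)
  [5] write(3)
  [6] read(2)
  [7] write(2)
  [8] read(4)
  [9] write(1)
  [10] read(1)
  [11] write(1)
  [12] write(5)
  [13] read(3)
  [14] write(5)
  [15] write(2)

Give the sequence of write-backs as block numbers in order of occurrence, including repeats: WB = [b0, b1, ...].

WB = [4, 0, 2, 3, 1, 5]

  0 | W B4 → L0 miss [D]
  1 | R B1 → L1 miss [-]
  2 | W B0 → L0 miss wb→B4 [D]
  3 | R B1 → L1 hit [-]
  4 | R B2 → L0 miss wb→B0 [-]
  5 | W B3 → L1 miss [D]
  6 | R B2 → L0 hit [-]
  7 | W B2 → L0 hit [D]
  8 | R B4 → L0 miss wb→B2 [-]
  9 | W B1 → L1 miss wb→B3 [D]
  10 | R B1 → L1 hit [D]
  11 | W B1 → L1 hit [D]
  12 | W B5 → L1 miss wb→B1 [D]
  13 | R B3 → L1 miss wb→B5 [-]
  14 | W B5 → L1 miss [D]
  15 | W B2 → L0 miss [D]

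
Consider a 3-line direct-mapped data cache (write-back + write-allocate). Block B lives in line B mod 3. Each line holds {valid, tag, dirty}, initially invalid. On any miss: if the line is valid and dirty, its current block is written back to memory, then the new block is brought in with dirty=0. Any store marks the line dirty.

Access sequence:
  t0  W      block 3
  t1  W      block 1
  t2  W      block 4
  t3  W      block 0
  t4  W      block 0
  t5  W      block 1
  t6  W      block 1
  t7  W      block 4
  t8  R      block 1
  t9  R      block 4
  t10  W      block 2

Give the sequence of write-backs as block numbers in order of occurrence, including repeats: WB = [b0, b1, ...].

WB = [1, 3, 4, 1, 4]

0: W B3 -> L0 miss  d=D]
1: W B1 -> L1 miss  d=D]
2: W B4 -> L1 miss wb->B1  d=D]
3: W B0 -> L0 miss wb->B3  d=D]
4: W B0 -> L0 hit  d=D]
5: W B1 -> L1 miss wb->B4  d=D]
6: W B1 -> L1 hit  d=D]
7: W B4 -> L1 miss wb->B1  d=D]
8: R B1 -> L1 miss wb->B4  d=-]
9: R B4 -> L1 miss  d=-]
10: W B2 -> L2 miss  d=D]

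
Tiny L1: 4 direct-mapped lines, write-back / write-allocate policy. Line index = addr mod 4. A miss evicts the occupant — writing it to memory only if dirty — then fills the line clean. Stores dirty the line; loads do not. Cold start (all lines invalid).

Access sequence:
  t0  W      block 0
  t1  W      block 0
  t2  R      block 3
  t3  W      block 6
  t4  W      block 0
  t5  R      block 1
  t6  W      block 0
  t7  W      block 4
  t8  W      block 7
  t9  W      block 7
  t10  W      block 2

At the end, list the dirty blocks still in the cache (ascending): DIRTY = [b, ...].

DIRTY = [2, 4, 7]

0: W B0 -> L0 miss  d=D]
1: W B0 -> L0 hit  d=D]
2: R B3 -> L3 miss  d=-]
3: W B6 -> L2 miss  d=D]
4: W B0 -> L0 hit  d=D]
5: R B1 -> L1 miss  d=-]
6: W B0 -> L0 hit  d=D]
7: W B4 -> L0 miss wb->B0  d=D]
8: W B7 -> L3 miss  d=D]
9: W B7 -> L3 hit  d=D]
10: W B2 -> L2 miss wb->B6  d=D]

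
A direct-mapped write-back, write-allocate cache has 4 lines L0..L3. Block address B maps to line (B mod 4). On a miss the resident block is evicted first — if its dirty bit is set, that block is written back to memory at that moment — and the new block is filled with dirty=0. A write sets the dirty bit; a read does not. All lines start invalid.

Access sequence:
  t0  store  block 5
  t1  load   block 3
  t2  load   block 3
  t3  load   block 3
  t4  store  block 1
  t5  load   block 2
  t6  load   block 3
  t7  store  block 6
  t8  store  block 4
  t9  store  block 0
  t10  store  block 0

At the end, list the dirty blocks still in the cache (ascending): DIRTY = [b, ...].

  0 | W B5 → L1 miss [D]
  1 | R B3 → L3 miss [-]
  2 | R B3 → L3 hit [-]
  3 | R B3 → L3 hit [-]
  4 | W B1 → L1 miss wb→B5 [D]
  5 | R B2 → L2 miss [-]
  6 | R B3 → L3 hit [-]
  7 | W B6 → L2 miss [D]
  8 | W B4 → L0 miss [D]
  9 | W B0 → L0 miss wb→B4 [D]
  10 | W B0 → L0 hit [D]

DIRTY = [0, 1, 6]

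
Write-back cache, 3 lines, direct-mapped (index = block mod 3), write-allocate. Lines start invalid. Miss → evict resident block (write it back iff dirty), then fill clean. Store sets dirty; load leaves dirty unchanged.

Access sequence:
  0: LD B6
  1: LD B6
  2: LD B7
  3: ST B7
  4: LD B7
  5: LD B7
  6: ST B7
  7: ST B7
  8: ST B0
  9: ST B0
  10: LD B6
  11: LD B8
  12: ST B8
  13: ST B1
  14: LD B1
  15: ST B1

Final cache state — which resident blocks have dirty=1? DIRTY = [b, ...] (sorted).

0: R B6 → L0 miss [-]
1: R B6 → L0 hit [-]
2: R B7 → L1 miss [-]
3: W B7 → L1 hit [D]
4: R B7 → L1 hit [D]
5: R B7 → L1 hit [D]
6: W B7 → L1 hit [D]
7: W B7 → L1 hit [D]
8: W B0 → L0 miss [D]
9: W B0 → L0 hit [D]
10: R B6 → L0 miss wb→B0 [-]
11: R B8 → L2 miss [-]
12: W B8 → L2 hit [D]
13: W B1 → L1 miss wb→B7 [D]
14: R B1 → L1 hit [D]
15: W B1 → L1 hit [D]

DIRTY = [1, 8]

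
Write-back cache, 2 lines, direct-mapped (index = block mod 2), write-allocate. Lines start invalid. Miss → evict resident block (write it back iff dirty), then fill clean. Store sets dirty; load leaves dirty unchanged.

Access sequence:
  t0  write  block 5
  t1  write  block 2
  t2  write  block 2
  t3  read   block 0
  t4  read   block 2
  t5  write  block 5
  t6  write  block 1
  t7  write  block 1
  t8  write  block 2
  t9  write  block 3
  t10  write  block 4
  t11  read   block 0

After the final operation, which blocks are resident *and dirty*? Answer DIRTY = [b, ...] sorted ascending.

0: W B5 -> L1 miss  d=D]
1: W B2 -> L0 miss  d=D]
2: W B2 -> L0 hit  d=D]
3: R B0 -> L0 miss wb->B2  d=-]
4: R B2 -> L0 miss  d=-]
5: W B5 -> L1 hit  d=D]
6: W B1 -> L1 miss wb->B5  d=D]
7: W B1 -> L1 hit  d=D]
8: W B2 -> L0 hit  d=D]
9: W B3 -> L1 miss wb->B1  d=D]
10: W B4 -> L0 miss wb->B2  d=D]
11: R B0 -> L0 miss wb->B4  d=-]

DIRTY = [3]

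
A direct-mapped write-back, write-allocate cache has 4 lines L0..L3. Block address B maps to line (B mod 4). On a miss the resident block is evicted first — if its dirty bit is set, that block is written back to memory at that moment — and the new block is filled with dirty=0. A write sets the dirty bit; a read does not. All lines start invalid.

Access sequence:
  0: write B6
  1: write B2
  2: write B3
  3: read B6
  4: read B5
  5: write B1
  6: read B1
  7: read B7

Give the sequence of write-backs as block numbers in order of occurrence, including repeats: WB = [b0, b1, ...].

WB = [6, 2, 3]

0: W B6 → L2 miss [D]
1: W B2 → L2 miss wb→B6 [D]
2: W B3 → L3 miss [D]
3: R B6 → L2 miss wb→B2 [-]
4: R B5 → L1 miss [-]
5: W B1 → L1 miss [D]
6: R B1 → L1 hit [D]
7: R B7 → L3 miss wb→B3 [-]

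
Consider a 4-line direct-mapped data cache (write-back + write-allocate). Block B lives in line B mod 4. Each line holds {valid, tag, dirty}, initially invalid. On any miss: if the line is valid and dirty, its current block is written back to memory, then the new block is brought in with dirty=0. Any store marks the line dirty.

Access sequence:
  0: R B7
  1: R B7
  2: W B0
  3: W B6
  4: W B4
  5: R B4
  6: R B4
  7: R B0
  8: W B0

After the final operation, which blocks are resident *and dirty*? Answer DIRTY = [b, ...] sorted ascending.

0: R B7 -> L3 miss  d=-]
1: R B7 -> L3 hit  d=-]
2: W B0 -> L0 miss  d=D]
3: W B6 -> L2 miss  d=D]
4: W B4 -> L0 miss wb->B0  d=D]
5: R B4 -> L0 hit  d=D]
6: R B4 -> L0 hit  d=D]
7: R B0 -> L0 miss wb->B4  d=-]
8: W B0 -> L0 hit  d=D]

DIRTY = [0, 6]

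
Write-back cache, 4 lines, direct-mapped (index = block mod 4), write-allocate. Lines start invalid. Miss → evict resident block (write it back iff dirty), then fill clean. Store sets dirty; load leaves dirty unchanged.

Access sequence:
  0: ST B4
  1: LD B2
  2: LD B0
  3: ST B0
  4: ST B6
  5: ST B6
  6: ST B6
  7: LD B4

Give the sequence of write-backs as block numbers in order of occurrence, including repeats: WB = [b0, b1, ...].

WB = [4, 0]

  0 | W B4 → L0 miss [D]
  1 | R B2 → L2 miss [-]
  2 | R B0 → L0 miss wb→B4 [-]
  3 | W B0 → L0 hit [D]
  4 | W B6 → L2 miss [D]
  5 | W B6 → L2 hit [D]
  6 | W B6 → L2 hit [D]
  7 | R B4 → L0 miss wb→B0 [-]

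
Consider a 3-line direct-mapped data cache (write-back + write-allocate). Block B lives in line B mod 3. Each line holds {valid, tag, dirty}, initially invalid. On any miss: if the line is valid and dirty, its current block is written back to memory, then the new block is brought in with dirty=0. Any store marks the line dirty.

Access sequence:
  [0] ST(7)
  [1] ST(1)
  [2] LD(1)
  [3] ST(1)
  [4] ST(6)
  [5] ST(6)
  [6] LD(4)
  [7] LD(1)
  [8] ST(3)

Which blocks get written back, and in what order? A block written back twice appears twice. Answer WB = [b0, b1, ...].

0: W B7 → L1 miss [D]
1: W B1 → L1 miss wb→B7 [D]
2: R B1 → L1 hit [D]
3: W B1 → L1 hit [D]
4: W B6 → L0 miss [D]
5: W B6 → L0 hit [D]
6: R B4 → L1 miss wb→B1 [-]
7: R B1 → L1 miss [-]
8: W B3 → L0 miss wb→B6 [D]

WB = [7, 1, 6]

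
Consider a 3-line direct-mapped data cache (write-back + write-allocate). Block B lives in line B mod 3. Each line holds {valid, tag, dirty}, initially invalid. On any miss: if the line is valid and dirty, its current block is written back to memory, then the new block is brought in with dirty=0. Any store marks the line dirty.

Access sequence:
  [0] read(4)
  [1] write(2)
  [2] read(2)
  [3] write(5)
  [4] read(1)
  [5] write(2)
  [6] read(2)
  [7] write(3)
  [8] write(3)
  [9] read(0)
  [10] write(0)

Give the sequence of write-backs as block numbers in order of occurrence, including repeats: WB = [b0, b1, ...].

WB = [2, 5, 3]

0: R B4 → L1 miss [-]
1: W B2 → L2 miss [D]
2: R B2 → L2 hit [D]
3: W B5 → L2 miss wb→B2 [D]
4: R B1 → L1 miss [-]
5: W B2 → L2 miss wb→B5 [D]
6: R B2 → L2 hit [D]
7: W B3 → L0 miss [D]
8: W B3 → L0 hit [D]
9: R B0 → L0 miss wb→B3 [-]
10: W B0 → L0 hit [D]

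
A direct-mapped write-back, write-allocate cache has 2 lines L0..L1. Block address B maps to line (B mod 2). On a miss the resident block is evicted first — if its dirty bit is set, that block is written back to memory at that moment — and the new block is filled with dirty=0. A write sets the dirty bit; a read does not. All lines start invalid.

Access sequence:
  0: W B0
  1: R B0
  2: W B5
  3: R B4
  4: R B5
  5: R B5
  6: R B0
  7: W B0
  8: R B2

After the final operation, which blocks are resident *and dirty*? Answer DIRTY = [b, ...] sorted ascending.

0: W B0 → L0 miss [D]
1: R B0 → L0 hit [D]
2: W B5 → L1 miss [D]
3: R B4 → L0 miss wb→B0 [-]
4: R B5 → L1 hit [D]
5: R B5 → L1 hit [D]
6: R B0 → L0 miss [-]
7: W B0 → L0 hit [D]
8: R B2 → L0 miss wb→B0 [-]

DIRTY = [5]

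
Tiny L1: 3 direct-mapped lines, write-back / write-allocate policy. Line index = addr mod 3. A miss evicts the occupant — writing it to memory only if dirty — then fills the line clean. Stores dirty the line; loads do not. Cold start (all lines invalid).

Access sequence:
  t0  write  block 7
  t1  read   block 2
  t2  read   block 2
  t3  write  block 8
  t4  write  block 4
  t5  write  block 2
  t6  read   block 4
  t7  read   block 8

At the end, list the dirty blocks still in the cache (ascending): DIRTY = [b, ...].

0: W B7 -> L1 miss  d=D]
1: R B2 -> L2 miss  d=-]
2: R B2 -> L2 hit  d=-]
3: W B8 -> L2 miss  d=D]
4: W B4 -> L1 miss wb->B7  d=D]
5: W B2 -> L2 miss wb->B8  d=D]
6: R B4 -> L1 hit  d=D]
7: R B8 -> L2 miss wb->B2  d=-]

DIRTY = [4]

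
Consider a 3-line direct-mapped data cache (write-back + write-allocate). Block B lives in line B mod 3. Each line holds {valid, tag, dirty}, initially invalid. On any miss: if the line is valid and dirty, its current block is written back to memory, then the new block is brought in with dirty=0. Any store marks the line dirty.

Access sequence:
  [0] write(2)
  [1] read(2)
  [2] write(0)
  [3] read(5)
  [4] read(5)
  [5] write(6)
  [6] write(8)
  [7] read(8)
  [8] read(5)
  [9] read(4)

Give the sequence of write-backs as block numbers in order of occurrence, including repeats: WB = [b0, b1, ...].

  0 | W B2 → L2 miss [D]
  1 | R B2 → L2 hit [D]
  2 | W B0 → L0 miss [D]
  3 | R B5 → L2 miss wb→B2 [-]
  4 | R B5 → L2 hit [-]
  5 | W B6 → L0 miss wb→B0 [D]
  6 | W B8 → L2 miss [D]
  7 | R B8 → L2 hit [D]
  8 | R B5 → L2 miss wb→B8 [-]
  9 | R B4 → L1 miss [-]

WB = [2, 0, 8]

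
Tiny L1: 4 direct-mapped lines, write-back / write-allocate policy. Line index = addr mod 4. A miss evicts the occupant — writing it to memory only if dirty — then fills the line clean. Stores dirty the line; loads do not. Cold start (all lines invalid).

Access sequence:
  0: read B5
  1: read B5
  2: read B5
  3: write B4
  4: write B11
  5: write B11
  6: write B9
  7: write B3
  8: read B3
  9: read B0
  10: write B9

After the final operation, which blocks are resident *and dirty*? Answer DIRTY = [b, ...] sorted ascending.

0: R B5 -> L1 miss  d=-]
1: R B5 -> L1 hit  d=-]
2: R B5 -> L1 hit  d=-]
3: W B4 -> L0 miss  d=D]
4: W B11 -> L3 miss  d=D]
5: W B11 -> L3 hit  d=D]
6: W B9 -> L1 miss  d=D]
7: W B3 -> L3 miss wb->B11  d=D]
8: R B3 -> L3 hit  d=D]
9: R B0 -> L0 miss wb->B4  d=-]
10: W B9 -> L1 hit  d=D]

DIRTY = [3, 9]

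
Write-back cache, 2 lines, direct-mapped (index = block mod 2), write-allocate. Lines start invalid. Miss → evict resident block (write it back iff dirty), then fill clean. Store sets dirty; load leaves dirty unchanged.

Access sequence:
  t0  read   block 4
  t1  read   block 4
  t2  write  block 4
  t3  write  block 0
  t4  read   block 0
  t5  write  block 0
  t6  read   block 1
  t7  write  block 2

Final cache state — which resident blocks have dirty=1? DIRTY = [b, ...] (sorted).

0: R B4 -> L0 miss  d=-]
1: R B4 -> L0 hit  d=-]
2: W B4 -> L0 hit  d=D]
3: W B0 -> L0 miss wb->B4  d=D]
4: R B0 -> L0 hit  d=D]
5: W B0 -> L0 hit  d=D]
6: R B1 -> L1 miss  d=-]
7: W B2 -> L0 miss wb->B0  d=D]

DIRTY = [2]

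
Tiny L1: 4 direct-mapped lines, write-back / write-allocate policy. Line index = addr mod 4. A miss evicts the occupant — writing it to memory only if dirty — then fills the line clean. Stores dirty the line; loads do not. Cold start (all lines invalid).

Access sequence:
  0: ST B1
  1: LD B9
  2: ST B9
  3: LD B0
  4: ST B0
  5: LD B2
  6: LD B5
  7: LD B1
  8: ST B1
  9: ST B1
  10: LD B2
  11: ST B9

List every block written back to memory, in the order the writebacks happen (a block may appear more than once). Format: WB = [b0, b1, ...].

WB = [1, 9, 1]

0: W B1 → L1 miss [D]
1: R B9 → L1 miss wb→B1 [-]
2: W B9 → L1 hit [D]
3: R B0 → L0 miss [-]
4: W B0 → L0 hit [D]
5: R B2 → L2 miss [-]
6: R B5 → L1 miss wb→B9 [-]
7: R B1 → L1 miss [-]
8: W B1 → L1 hit [D]
9: W B1 → L1 hit [D]
10: R B2 → L2 hit [-]
11: W B9 → L1 miss wb→B1 [D]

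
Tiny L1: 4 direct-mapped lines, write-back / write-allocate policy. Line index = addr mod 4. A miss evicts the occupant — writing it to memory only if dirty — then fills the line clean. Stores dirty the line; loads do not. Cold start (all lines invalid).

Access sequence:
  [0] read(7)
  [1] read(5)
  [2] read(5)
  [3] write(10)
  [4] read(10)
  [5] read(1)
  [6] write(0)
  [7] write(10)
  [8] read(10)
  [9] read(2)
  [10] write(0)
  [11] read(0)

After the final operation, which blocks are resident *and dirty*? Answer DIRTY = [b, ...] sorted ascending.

  0 | R B7 → L3 miss [-]
  1 | R B5 → L1 miss [-]
  2 | R B5 → L1 hit [-]
  3 | W B10 → L2 miss [D]
  4 | R B10 → L2 hit [D]
  5 | R B1 → L1 miss [-]
  6 | W B0 → L0 miss [D]
  7 | W B10 → L2 hit [D]
  8 | R B10 → L2 hit [D]
  9 | R B2 → L2 miss wb→B10 [-]
  10 | W B0 → L0 hit [D]
  11 | R B0 → L0 hit [D]

DIRTY = [0]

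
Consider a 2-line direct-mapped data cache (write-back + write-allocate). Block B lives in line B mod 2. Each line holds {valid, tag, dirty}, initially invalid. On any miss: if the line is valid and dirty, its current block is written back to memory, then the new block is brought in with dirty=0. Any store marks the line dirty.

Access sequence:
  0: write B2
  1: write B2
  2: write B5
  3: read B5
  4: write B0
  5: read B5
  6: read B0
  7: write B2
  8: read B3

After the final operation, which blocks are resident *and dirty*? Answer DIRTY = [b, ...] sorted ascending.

DIRTY = [2]

0: W B2 → L0 miss [D]
1: W B2 → L0 hit [D]
2: W B5 → L1 miss [D]
3: R B5 → L1 hit [D]
4: W B0 → L0 miss wb→B2 [D]
5: R B5 → L1 hit [D]
6: R B0 → L0 hit [D]
7: W B2 → L0 miss wb→B0 [D]
8: R B3 → L1 miss wb→B5 [-]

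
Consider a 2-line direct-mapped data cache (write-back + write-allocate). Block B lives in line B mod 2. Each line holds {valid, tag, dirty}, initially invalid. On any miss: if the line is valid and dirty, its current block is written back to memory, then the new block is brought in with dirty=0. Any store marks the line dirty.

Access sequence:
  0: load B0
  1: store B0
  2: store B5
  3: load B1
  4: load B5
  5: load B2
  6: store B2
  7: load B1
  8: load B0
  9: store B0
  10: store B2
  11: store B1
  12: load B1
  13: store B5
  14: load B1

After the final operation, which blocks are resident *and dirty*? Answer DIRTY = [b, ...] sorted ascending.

0: R B0 -> L0 miss  d=-]
1: W B0 -> L0 hit  d=D]
2: W B5 -> L1 miss  d=D]
3: R B1 -> L1 miss wb->B5  d=-]
4: R B5 -> L1 miss  d=-]
5: R B2 -> L0 miss wb->B0  d=-]
6: W B2 -> L0 hit  d=D]
7: R B1 -> L1 miss  d=-]
8: R B0 -> L0 miss wb->B2  d=-]
9: W B0 -> L0 hit  d=D]
10: W B2 -> L0 miss wb->B0  d=D]
11: W B1 -> L1 hit  d=D]
12: R B1 -> L1 hit  d=D]
13: W B5 -> L1 miss wb->B1  d=D]
14: R B1 -> L1 miss wb->B5  d=-]

DIRTY = [2]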